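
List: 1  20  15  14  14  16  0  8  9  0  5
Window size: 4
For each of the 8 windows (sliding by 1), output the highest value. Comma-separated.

[1, 20, 15, 14] → max 20
[20, 15, 14, 14] → max 20
[15, 14, 14, 16] → max 16
[14, 14, 16, 0] → max 16
[14, 16, 0, 8] → max 16
[16, 0, 8, 9] → max 16
[0, 8, 9, 0] → max 9
[8, 9, 0, 5] → max 9

20, 20, 16, 16, 16, 16, 9, 9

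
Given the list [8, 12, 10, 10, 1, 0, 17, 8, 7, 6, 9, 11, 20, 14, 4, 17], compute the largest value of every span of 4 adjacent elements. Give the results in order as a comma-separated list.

[8, 12, 10, 10] → max 12
[12, 10, 10, 1] → max 12
[10, 10, 1, 0] → max 10
[10, 1, 0, 17] → max 17
[1, 0, 17, 8] → max 17
[0, 17, 8, 7] → max 17
[17, 8, 7, 6] → max 17
[8, 7, 6, 9] → max 9
[7, 6, 9, 11] → max 11
[6, 9, 11, 20] → max 20
[9, 11, 20, 14] → max 20
[11, 20, 14, 4] → max 20
[20, 14, 4, 17] → max 20

12, 12, 10, 17, 17, 17, 17, 9, 11, 20, 20, 20, 20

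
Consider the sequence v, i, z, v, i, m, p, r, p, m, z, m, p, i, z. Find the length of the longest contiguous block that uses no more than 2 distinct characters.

3

Extend right; when distinct count exceeds 2, shrink from the left:
[v] 1 distinct, len 1
[v, i] 2 distinct, len 2
[i, z] 2 distinct, len 2
[z, v] 2 distinct, len 2
[v, i] 2 distinct, len 2
[i, m] 2 distinct, len 2
[m, p] 2 distinct, len 2
[p, r] 2 distinct, len 2
[p, r, p] 2 distinct, len 3
[p, m] 2 distinct, len 2
[m, z] 2 distinct, len 2
[m, z, m] 2 distinct, len 3
[m, p] 2 distinct, len 2
[p, i] 2 distinct, len 2
[i, z] 2 distinct, len 2
Longest length with ≤2 distinct: 3.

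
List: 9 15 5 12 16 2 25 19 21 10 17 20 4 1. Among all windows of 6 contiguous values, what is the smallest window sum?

59

Window sums for each of the 9 positions:
[9, 15, 5, 12, 16, 2] → sum 59
[15, 5, 12, 16, 2, 25] → sum 75
[5, 12, 16, 2, 25, 19] → sum 79
[12, 16, 2, 25, 19, 21] → sum 95
[16, 2, 25, 19, 21, 10] → sum 93
[2, 25, 19, 21, 10, 17] → sum 94
[25, 19, 21, 10, 17, 20] → sum 112
[19, 21, 10, 17, 20, 4] → sum 91
[21, 10, 17, 20, 4, 1] → sum 73
Smallest of these is 59.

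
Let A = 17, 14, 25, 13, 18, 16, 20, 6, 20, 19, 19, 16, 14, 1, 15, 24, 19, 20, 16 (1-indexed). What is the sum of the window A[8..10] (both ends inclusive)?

Elements at indices 8..10: 6, 20, 19
sum(6, 20, 19) = 45

45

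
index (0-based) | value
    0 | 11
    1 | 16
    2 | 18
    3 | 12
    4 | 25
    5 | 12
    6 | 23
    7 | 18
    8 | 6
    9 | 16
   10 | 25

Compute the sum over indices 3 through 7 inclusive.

90

Elements at indices 3..7: 12, 25, 12, 23, 18
sum(12, 25, 12, 23, 18) = 90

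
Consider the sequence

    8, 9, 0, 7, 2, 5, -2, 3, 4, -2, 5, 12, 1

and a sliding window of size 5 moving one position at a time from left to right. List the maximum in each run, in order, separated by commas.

Sliding a size-5 window across the 13 values:
[8, 9, 0, 7, 2] → max 9
[9, 0, 7, 2, 5] → max 9
[0, 7, 2, 5, -2] → max 7
[7, 2, 5, -2, 3] → max 7
[2, 5, -2, 3, 4] → max 5
[5, -2, 3, 4, -2] → max 5
[-2, 3, 4, -2, 5] → max 5
[3, 4, -2, 5, 12] → max 12
[4, -2, 5, 12, 1] → max 12

9, 9, 7, 7, 5, 5, 5, 12, 12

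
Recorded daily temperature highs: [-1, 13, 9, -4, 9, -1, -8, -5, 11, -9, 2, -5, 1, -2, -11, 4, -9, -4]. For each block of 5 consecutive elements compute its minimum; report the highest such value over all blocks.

-4

(-1, 13, 9, -4, 9) → min -4
(13, 9, -4, 9, -1) → min -4
(9, -4, 9, -1, -8) → min -8
(-4, 9, -1, -8, -5) → min -8
(9, -1, -8, -5, 11) → min -8
(-1, -8, -5, 11, -9) → min -9
(-8, -5, 11, -9, 2) → min -9
(-5, 11, -9, 2, -5) → min -9
(11, -9, 2, -5, 1) → min -9
(-9, 2, -5, 1, -2) → min -9
(2, -5, 1, -2, -11) → min -11
(-5, 1, -2, -11, 4) → min -11
(1, -2, -11, 4, -9) → min -11
(-2, -11, 4, -9, -4) → min -11
Highest of these is -4.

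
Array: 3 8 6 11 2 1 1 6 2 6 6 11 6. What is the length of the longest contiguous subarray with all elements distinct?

[3] len 1
[3, 8] len 2
[3, 8, 6] len 3
[3, 8, 6, 11] len 4
[3, 8, 6, 11, 2] len 5
[3, 8, 6, 11, 2, 1] len 6
[1] len 1
[1, 6] len 2
[1, 6, 2] len 3
[2, 6] len 2
[6] len 1
[6, 11] len 2
[11, 6] len 2
Longest all-distinct length: 6.

6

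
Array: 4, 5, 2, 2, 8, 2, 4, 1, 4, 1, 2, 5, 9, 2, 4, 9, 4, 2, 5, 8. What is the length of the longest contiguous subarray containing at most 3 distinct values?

6

Extend right; when distinct count exceeds 3, shrink from the left:
add 4: window [4] (1 distinct), len 1
add 5: window [4, 5] (2 distinct), len 2
add 2: window [4, 5, 2] (3 distinct), len 3
add 2: window [4, 5, 2, 2] (3 distinct), len 4
add 8: window [5, 2, 2, 8] (3 distinct), len 4
add 2: window [5, 2, 2, 8, 2] (3 distinct), len 5
add 4: window [2, 2, 8, 2, 4] (3 distinct), len 5
add 1: window [2, 4, 1] (3 distinct), len 3
add 4: window [2, 4, 1, 4] (3 distinct), len 4
add 1: window [2, 4, 1, 4, 1] (3 distinct), len 5
add 2: window [2, 4, 1, 4, 1, 2] (3 distinct), len 6
add 5: window [1, 2, 5] (3 distinct), len 3
add 9: window [2, 5, 9] (3 distinct), len 3
add 2: window [2, 5, 9, 2] (3 distinct), len 4
add 4: window [9, 2, 4] (3 distinct), len 3
add 9: window [9, 2, 4, 9] (3 distinct), len 4
add 4: window [9, 2, 4, 9, 4] (3 distinct), len 5
add 2: window [9, 2, 4, 9, 4, 2] (3 distinct), len 6
add 5: window [4, 2, 5] (3 distinct), len 3
add 8: window [2, 5, 8] (3 distinct), len 3
Longest length with ≤3 distinct: 6.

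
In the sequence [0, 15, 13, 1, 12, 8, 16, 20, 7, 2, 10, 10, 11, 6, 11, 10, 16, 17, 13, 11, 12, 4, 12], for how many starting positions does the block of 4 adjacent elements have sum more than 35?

(0, 15, 13, 1) → sum 29
(15, 13, 1, 12) → sum 41  > 35 ✓
(13, 1, 12, 8) → sum 34
(1, 12, 8, 16) → sum 37  > 35 ✓
(12, 8, 16, 20) → sum 56  > 35 ✓
(8, 16, 20, 7) → sum 51  > 35 ✓
(16, 20, 7, 2) → sum 45  > 35 ✓
(20, 7, 2, 10) → sum 39  > 35 ✓
(7, 2, 10, 10) → sum 29
(2, 10, 10, 11) → sum 33
(10, 10, 11, 6) → sum 37  > 35 ✓
(10, 11, 6, 11) → sum 38  > 35 ✓
(11, 6, 11, 10) → sum 38  > 35 ✓
(6, 11, 10, 16) → sum 43  > 35 ✓
(11, 10, 16, 17) → sum 54  > 35 ✓
(10, 16, 17, 13) → sum 56  > 35 ✓
(16, 17, 13, 11) → sum 57  > 35 ✓
(17, 13, 11, 12) → sum 53  > 35 ✓
(13, 11, 12, 4) → sum 40  > 35 ✓
(11, 12, 4, 12) → sum 39  > 35 ✓
16 windows satisfy the condition.

16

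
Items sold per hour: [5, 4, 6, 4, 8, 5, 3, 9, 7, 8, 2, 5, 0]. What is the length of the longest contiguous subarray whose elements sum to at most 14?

add 5: [5] sum 5, len 1
add 4: [5, 4] sum 9, len 2
add 6: [4, 6] sum 10, len 2
add 4: [4, 6, 4] sum 14, len 3
add 8: [4, 8] sum 12, len 2
add 5: [8, 5] sum 13, len 2
add 3: [5, 3] sum 8, len 2
add 9: [3, 9] sum 12, len 2
add 7: [7] sum 7, len 1
add 8: [8] sum 8, len 1
add 2: [8, 2] sum 10, len 2
add 5: [2, 5] sum 7, len 2
add 0: [2, 5, 0] sum 7, len 3
Longest length seen: 3.

3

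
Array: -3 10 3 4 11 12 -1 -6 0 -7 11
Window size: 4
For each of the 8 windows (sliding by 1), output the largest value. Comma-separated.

[-3, 10, 3, 4] → max 10
[10, 3, 4, 11] → max 11
[3, 4, 11, 12] → max 12
[4, 11, 12, -1] → max 12
[11, 12, -1, -6] → max 12
[12, -1, -6, 0] → max 12
[-1, -6, 0, -7] → max 0
[-6, 0, -7, 11] → max 11

10, 11, 12, 12, 12, 12, 0, 11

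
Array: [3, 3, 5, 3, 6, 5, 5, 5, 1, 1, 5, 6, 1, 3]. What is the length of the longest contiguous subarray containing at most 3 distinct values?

[3] 1 distinct, len 1
[3, 3] 1 distinct, len 2
[3, 3, 5] 2 distinct, len 3
[3, 3, 5, 3] 2 distinct, len 4
[3, 3, 5, 3, 6] 3 distinct, len 5
[3, 3, 5, 3, 6, 5] 3 distinct, len 6
[3, 3, 5, 3, 6, 5, 5] 3 distinct, len 7
[3, 3, 5, 3, 6, 5, 5, 5] 3 distinct, len 8
[6, 5, 5, 5, 1] 3 distinct, len 5
[6, 5, 5, 5, 1, 1] 3 distinct, len 6
[6, 5, 5, 5, 1, 1, 5] 3 distinct, len 7
[6, 5, 5, 5, 1, 1, 5, 6] 3 distinct, len 8
[6, 5, 5, 5, 1, 1, 5, 6, 1] 3 distinct, len 9
[6, 1, 3] 3 distinct, len 3
Longest length with ≤3 distinct: 9.

9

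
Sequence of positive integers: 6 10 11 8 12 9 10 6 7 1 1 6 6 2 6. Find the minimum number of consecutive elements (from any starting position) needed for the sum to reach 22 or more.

3

add 6: running sum 6 < 22
add 10: running sum 16 < 22
add 11: shortest ending here [6, 10, 11] sum 27, len 3
add 8: shortest ending here [10, 11, 8] sum 29, len 3
add 12: shortest ending here [11, 8, 12] sum 31, len 3
add 9: shortest ending here [8, 12, 9] sum 29, len 3
add 10: shortest ending here [12, 9, 10] sum 31, len 3
add 6: shortest ending here [9, 10, 6] sum 25, len 3
add 7: shortest ending here [10, 6, 7] sum 23, len 3
add 1: shortest ending here [10, 6, 7, 1] sum 24, len 4
add 1: shortest ending here [10, 6, 7, 1, 1] sum 25, len 5
add 6: shortest ending here [10, 6, 7, 1, 1, 6] sum 31, len 6
add 6: shortest ending here [6, 7, 1, 1, 6, 6] sum 27, len 6
add 2: shortest ending here [7, 1, 1, 6, 6, 2] sum 23, len 6
add 6: shortest ending here [1, 1, 6, 6, 2, 6] sum 22, len 6
Shortest qualifying length: 3.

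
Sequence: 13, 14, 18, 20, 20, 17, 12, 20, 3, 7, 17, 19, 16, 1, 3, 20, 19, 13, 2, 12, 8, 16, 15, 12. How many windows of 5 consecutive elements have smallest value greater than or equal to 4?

(13, 14, 18, 20, 20) → min 13  ≥ 4 ✓
(14, 18, 20, 20, 17) → min 14  ≥ 4 ✓
(18, 20, 20, 17, 12) → min 12  ≥ 4 ✓
(20, 20, 17, 12, 20) → min 12  ≥ 4 ✓
(20, 17, 12, 20, 3) → min 3
(17, 12, 20, 3, 7) → min 3
(12, 20, 3, 7, 17) → min 3
(20, 3, 7, 17, 19) → min 3
(3, 7, 17, 19, 16) → min 3
(7, 17, 19, 16, 1) → min 1
(17, 19, 16, 1, 3) → min 1
(19, 16, 1, 3, 20) → min 1
(16, 1, 3, 20, 19) → min 1
(1, 3, 20, 19, 13) → min 1
(3, 20, 19, 13, 2) → min 2
(20, 19, 13, 2, 12) → min 2
(19, 13, 2, 12, 8) → min 2
(13, 2, 12, 8, 16) → min 2
(2, 12, 8, 16, 15) → min 2
(12, 8, 16, 15, 12) → min 8  ≥ 4 ✓
5 windows satisfy the condition.

5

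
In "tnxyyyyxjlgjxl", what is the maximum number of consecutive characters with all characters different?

5

[t] len 1
[t, n] len 2
[t, n, x] len 3
[t, n, x, y] len 4
[y] len 1
[y] len 1
[y] len 1
[y, x] len 2
[y, x, j] len 3
[y, x, j, l] len 4
[y, x, j, l, g] len 5
[l, g, j] len 3
[l, g, j, x] len 4
[g, j, x, l] len 4
Longest all-distinct length: 5.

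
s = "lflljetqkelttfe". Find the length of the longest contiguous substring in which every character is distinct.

6

[l] len 1
[l, f] len 2
[f, l] len 2
[l] len 1
[l, j] len 2
[l, j, e] len 3
[l, j, e, t] len 4
[l, j, e, t, q] len 5
[l, j, e, t, q, k] len 6
[t, q, k, e] len 4
[t, q, k, e, l] len 5
[q, k, e, l, t] len 5
[t] len 1
[t, f] len 2
[t, f, e] len 3
Longest all-distinct length: 6.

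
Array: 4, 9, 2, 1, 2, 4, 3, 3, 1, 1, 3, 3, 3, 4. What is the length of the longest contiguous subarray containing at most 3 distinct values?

9

add 4: window [4] (1 distinct), len 1
add 9: window [4, 9] (2 distinct), len 2
add 2: window [4, 9, 2] (3 distinct), len 3
add 1: window [9, 2, 1] (3 distinct), len 3
add 2: window [9, 2, 1, 2] (3 distinct), len 4
add 4: window [2, 1, 2, 4] (3 distinct), len 4
add 3: window [2, 4, 3] (3 distinct), len 3
add 3: window [2, 4, 3, 3] (3 distinct), len 4
add 1: window [4, 3, 3, 1] (3 distinct), len 4
add 1: window [4, 3, 3, 1, 1] (3 distinct), len 5
add 3: window [4, 3, 3, 1, 1, 3] (3 distinct), len 6
add 3: window [4, 3, 3, 1, 1, 3, 3] (3 distinct), len 7
add 3: window [4, 3, 3, 1, 1, 3, 3, 3] (3 distinct), len 8
add 4: window [4, 3, 3, 1, 1, 3, 3, 3, 4] (3 distinct), len 9
Longest length with ≤3 distinct: 9.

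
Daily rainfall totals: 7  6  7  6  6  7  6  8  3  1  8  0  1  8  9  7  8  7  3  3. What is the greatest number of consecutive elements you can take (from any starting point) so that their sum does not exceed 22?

Extend to the right; shrink from the left whenever the sum exceeds 22:
→ 7: sum 7, len 1
→ 6: sum 13, len 2
→ 7: sum 20, len 3
→ 6 (dropped 7): sum 19, len 3
→ 6 (dropped 6): sum 19, len 3
→ 7 (dropped 7): sum 19, len 3
→ 6 (dropped 6): sum 19, len 3
→ 8 (dropped 6): sum 21, len 3
→ 3 (dropped 7): sum 17, len 3
→ 1: sum 18, len 4
→ 8 (dropped 6): sum 20, len 4
→ 0: sum 20, len 5
→ 1: sum 21, len 6
→ 8 (dropped 8): sum 21, len 6
→ 9 (dropped 3, 1, 8): sum 18, len 4
→ 7 (dropped 0, 1, 8): sum 16, len 2
→ 8 (dropped 9): sum 15, len 2
→ 7: sum 22, len 3
→ 3 (dropped 7): sum 18, len 3
→ 3: sum 21, len 4
Longest length seen: 6.

6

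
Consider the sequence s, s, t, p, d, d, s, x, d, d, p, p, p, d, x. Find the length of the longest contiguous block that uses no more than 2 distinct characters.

6

add s: window [s] (1 distinct), len 1
add s: window [s, s] (1 distinct), len 2
add t: window [s, s, t] (2 distinct), len 3
add p: window [t, p] (2 distinct), len 2
add d: window [p, d] (2 distinct), len 2
add d: window [p, d, d] (2 distinct), len 3
add s: window [d, d, s] (2 distinct), len 3
add x: window [s, x] (2 distinct), len 2
add d: window [x, d] (2 distinct), len 2
add d: window [x, d, d] (2 distinct), len 3
add p: window [d, d, p] (2 distinct), len 3
add p: window [d, d, p, p] (2 distinct), len 4
add p: window [d, d, p, p, p] (2 distinct), len 5
add d: window [d, d, p, p, p, d] (2 distinct), len 6
add x: window [d, x] (2 distinct), len 2
Longest length with ≤2 distinct: 6.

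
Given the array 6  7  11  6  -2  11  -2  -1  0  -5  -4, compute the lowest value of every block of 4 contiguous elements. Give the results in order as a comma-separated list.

[6, 7, 11, 6] → min 6
[7, 11, 6, -2] → min -2
[11, 6, -2, 11] → min -2
[6, -2, 11, -2] → min -2
[-2, 11, -2, -1] → min -2
[11, -2, -1, 0] → min -2
[-2, -1, 0, -5] → min -5
[-1, 0, -5, -4] → min -5

6, -2, -2, -2, -2, -2, -5, -5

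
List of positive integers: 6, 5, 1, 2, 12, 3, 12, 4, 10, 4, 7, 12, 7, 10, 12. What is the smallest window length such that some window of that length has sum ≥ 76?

Extend right; whenever the sum reaches 76, record the length and shrink from the left:
add 6: running sum 6 < 76
add 5: running sum 11 < 76
add 1: running sum 12 < 76
add 2: running sum 14 < 76
add 12: running sum 26 < 76
add 3: running sum 29 < 76
add 12: running sum 41 < 76
add 4: running sum 45 < 76
add 10: running sum 55 < 76
add 4: running sum 59 < 76
add 7: running sum 66 < 76
end 11: [6, 5, 1, 2, 12, 3, 12, 4, 10, 4, 7, 12] sum 78, len 12
end 12: [5, 1, 2, 12, 3, 12, 4, 10, 4, 7, 12, 7] sum 79, len 12
end 13: [12, 3, 12, 4, 10, 4, 7, 12, 7, 10] sum 81, len 10
end 14: [12, 4, 10, 4, 7, 12, 7, 10, 12] sum 78, len 9
Shortest qualifying length: 9.

9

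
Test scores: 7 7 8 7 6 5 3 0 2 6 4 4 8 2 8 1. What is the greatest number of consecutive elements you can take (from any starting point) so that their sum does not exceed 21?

Extend to the right; shrink from the left whenever the sum exceeds 21:
[7] sum 7 len 1
[7, 7] sum 14 len 2
[7, 8] sum 15 len 2
[8, 7] sum 15 len 2
[8, 7, 6] sum 21 len 3
[7, 6, 5] sum 18 len 3
[7, 6, 5, 3] sum 21 len 4
[7, 6, 5, 3, 0] sum 21 len 5
[6, 5, 3, 0, 2] sum 16 len 5
[5, 3, 0, 2, 6] sum 16 len 5
[5, 3, 0, 2, 6, 4] sum 20 len 6
[3, 0, 2, 6, 4, 4] sum 19 len 6
[4, 4, 8] sum 16 len 3
[4, 4, 8, 2] sum 18 len 4
[8, 2, 8] sum 18 len 3
[8, 2, 8, 1] sum 19 len 4
Longest length seen: 6.

6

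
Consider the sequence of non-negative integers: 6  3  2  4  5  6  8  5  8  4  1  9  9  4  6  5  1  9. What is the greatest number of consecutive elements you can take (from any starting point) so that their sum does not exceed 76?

14

[6] sum 6 len 1
[6, 3] sum 9 len 2
[6, 3, 2] sum 11 len 3
[6, 3, 2, 4] sum 15 len 4
[6, 3, 2, 4, 5] sum 20 len 5
[6, 3, 2, 4, 5, 6] sum 26 len 6
[6, 3, 2, 4, 5, 6, 8] sum 34 len 7
[6, 3, 2, 4, 5, 6, 8, 5] sum 39 len 8
[6, 3, 2, 4, 5, 6, 8, 5, 8] sum 47 len 9
[6, 3, 2, 4, 5, 6, 8, 5, 8, 4] sum 51 len 10
[6, 3, 2, 4, 5, 6, 8, 5, 8, 4, 1] sum 52 len 11
[6, 3, 2, 4, 5, 6, 8, 5, 8, 4, 1, 9] sum 61 len 12
[6, 3, 2, 4, 5, 6, 8, 5, 8, 4, 1, 9, 9] sum 70 len 13
[6, 3, 2, 4, 5, 6, 8, 5, 8, 4, 1, 9, 9, 4] sum 74 len 14
[3, 2, 4, 5, 6, 8, 5, 8, 4, 1, 9, 9, 4, 6] sum 74 len 14
[2, 4, 5, 6, 8, 5, 8, 4, 1, 9, 9, 4, 6, 5] sum 76 len 14
[4, 5, 6, 8, 5, 8, 4, 1, 9, 9, 4, 6, 5, 1] sum 75 len 14
[6, 8, 5, 8, 4, 1, 9, 9, 4, 6, 5, 1, 9] sum 75 len 13
Longest length seen: 14.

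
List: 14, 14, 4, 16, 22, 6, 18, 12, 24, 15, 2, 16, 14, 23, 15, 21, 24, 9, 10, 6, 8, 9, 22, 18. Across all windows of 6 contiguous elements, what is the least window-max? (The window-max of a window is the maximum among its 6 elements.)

[14, 14, 4, 16, 22, 6] → max 22
[14, 4, 16, 22, 6, 18] → max 22
[4, 16, 22, 6, 18, 12] → max 22
[16, 22, 6, 18, 12, 24] → max 24
[22, 6, 18, 12, 24, 15] → max 24
[6, 18, 12, 24, 15, 2] → max 24
[18, 12, 24, 15, 2, 16] → max 24
[12, 24, 15, 2, 16, 14] → max 24
[24, 15, 2, 16, 14, 23] → max 24
[15, 2, 16, 14, 23, 15] → max 23
[2, 16, 14, 23, 15, 21] → max 23
[16, 14, 23, 15, 21, 24] → max 24
[14, 23, 15, 21, 24, 9] → max 24
[23, 15, 21, 24, 9, 10] → max 24
[15, 21, 24, 9, 10, 6] → max 24
[21, 24, 9, 10, 6, 8] → max 24
[24, 9, 10, 6, 8, 9] → max 24
[9, 10, 6, 8, 9, 22] → max 22
[10, 6, 8, 9, 22, 18] → max 22
Least of these is 22.

22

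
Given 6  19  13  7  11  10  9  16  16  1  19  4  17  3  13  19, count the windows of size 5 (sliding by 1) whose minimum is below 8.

11

6 19 13 7 11 → min 6  < 8 ✓
19 13 7 11 10 → min 7  < 8 ✓
13 7 11 10 9 → min 7  < 8 ✓
7 11 10 9 16 → min 7  < 8 ✓
11 10 9 16 16 → min 9
10 9 16 16 1 → min 1  < 8 ✓
9 16 16 1 19 → min 1  < 8 ✓
16 16 1 19 4 → min 1  < 8 ✓
16 1 19 4 17 → min 1  < 8 ✓
1 19 4 17 3 → min 1  < 8 ✓
19 4 17 3 13 → min 3  < 8 ✓
4 17 3 13 19 → min 3  < 8 ✓
11 windows satisfy the condition.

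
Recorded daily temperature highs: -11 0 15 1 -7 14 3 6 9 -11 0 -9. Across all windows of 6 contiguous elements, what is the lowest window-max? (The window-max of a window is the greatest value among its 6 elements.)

Each size-6 window and its max:
-11 0 15 1 -7 14 → max 15
0 15 1 -7 14 3 → max 15
15 1 -7 14 3 6 → max 15
1 -7 14 3 6 9 → max 14
-7 14 3 6 9 -11 → max 14
14 3 6 9 -11 0 → max 14
3 6 9 -11 0 -9 → max 9
Lowest of these is 9.

9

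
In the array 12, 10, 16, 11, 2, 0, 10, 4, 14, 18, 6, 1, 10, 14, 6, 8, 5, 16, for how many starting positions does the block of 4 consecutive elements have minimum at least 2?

7

[12, 10, 16, 11] → min 10  ≥ 2 ✓
[10, 16, 11, 2] → min 2  ≥ 2 ✓
[16, 11, 2, 0] → min 0
[11, 2, 0, 10] → min 0
[2, 0, 10, 4] → min 0
[0, 10, 4, 14] → min 0
[10, 4, 14, 18] → min 4  ≥ 2 ✓
[4, 14, 18, 6] → min 4  ≥ 2 ✓
[14, 18, 6, 1] → min 1
[18, 6, 1, 10] → min 1
[6, 1, 10, 14] → min 1
[1, 10, 14, 6] → min 1
[10, 14, 6, 8] → min 6  ≥ 2 ✓
[14, 6, 8, 5] → min 5  ≥ 2 ✓
[6, 8, 5, 16] → min 5  ≥ 2 ✓
7 windows satisfy the condition.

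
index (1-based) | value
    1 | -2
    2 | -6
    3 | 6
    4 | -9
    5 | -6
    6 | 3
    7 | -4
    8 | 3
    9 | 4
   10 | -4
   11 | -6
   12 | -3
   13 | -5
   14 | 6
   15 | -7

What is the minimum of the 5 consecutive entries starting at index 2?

-9

Elements at indices 2..6: -6, 6, -9, -6, 3
min(-6, 6, -9, -6, 3) = -9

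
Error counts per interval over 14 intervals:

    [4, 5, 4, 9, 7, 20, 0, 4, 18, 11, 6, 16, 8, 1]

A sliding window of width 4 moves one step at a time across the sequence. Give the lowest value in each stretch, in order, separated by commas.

4, 4, 4, 0, 0, 0, 0, 4, 6, 6, 1

(4, 5, 4, 9) → min 4
(5, 4, 9, 7) → min 4
(4, 9, 7, 20) → min 4
(9, 7, 20, 0) → min 0
(7, 20, 0, 4) → min 0
(20, 0, 4, 18) → min 0
(0, 4, 18, 11) → min 0
(4, 18, 11, 6) → min 4
(18, 11, 6, 16) → min 6
(11, 6, 16, 8) → min 6
(6, 16, 8, 1) → min 1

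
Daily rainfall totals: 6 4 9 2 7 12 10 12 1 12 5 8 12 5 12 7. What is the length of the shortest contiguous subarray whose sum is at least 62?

add 6: running sum 6 < 62
add 4: running sum 10 < 62
add 9: running sum 19 < 62
add 2: running sum 21 < 62
add 7: running sum 28 < 62
add 12: running sum 40 < 62
add 10: running sum 50 < 62
add 12: shortest ending here [6, 4, 9, 2, 7, 12, 10, 12] sum 62, len 8
add 1: shortest ending here [6, 4, 9, 2, 7, 12, 10, 12, 1] sum 63, len 9
add 12: shortest ending here [9, 2, 7, 12, 10, 12, 1, 12] sum 65, len 8
add 5: shortest ending here [9, 2, 7, 12, 10, 12, 1, 12, 5] sum 70, len 9
add 8: shortest ending here [7, 12, 10, 12, 1, 12, 5, 8] sum 67, len 8
add 12: shortest ending here [12, 10, 12, 1, 12, 5, 8, 12] sum 72, len 8
add 5: shortest ending here [10, 12, 1, 12, 5, 8, 12, 5] sum 65, len 8
add 12: shortest ending here [12, 1, 12, 5, 8, 12, 5, 12] sum 67, len 8
add 7: shortest ending here [1, 12, 5, 8, 12, 5, 12, 7] sum 62, len 8
Shortest qualifying length: 8.

8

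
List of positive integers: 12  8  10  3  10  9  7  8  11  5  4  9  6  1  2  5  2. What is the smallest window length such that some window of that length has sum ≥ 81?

10

Extend right; whenever the sum reaches 81, record the length and shrink from the left:
add 12: running sum 12 < 81
add 8: running sum 20 < 81
add 10: running sum 30 < 81
add 3: running sum 33 < 81
add 10: running sum 43 < 81
add 9: running sum 52 < 81
add 7: running sum 59 < 81
add 8: running sum 67 < 81
add 11: running sum 78 < 81
add 5: shortest ending here [12, 8, 10, 3, 10, 9, 7, 8, 11, 5] sum 83, len 10
add 4: shortest ending here [12, 8, 10, 3, 10, 9, 7, 8, 11, 5, 4] sum 87, len 11
add 9: shortest ending here [8, 10, 3, 10, 9, 7, 8, 11, 5, 4, 9] sum 84, len 11
add 6: shortest ending here [10, 3, 10, 9, 7, 8, 11, 5, 4, 9, 6] sum 82, len 11
add 1: shortest ending here [10, 3, 10, 9, 7, 8, 11, 5, 4, 9, 6, 1] sum 83, len 12
add 2: shortest ending here [10, 3, 10, 9, 7, 8, 11, 5, 4, 9, 6, 1, 2] sum 85, len 13
add 5: shortest ending here [10, 3, 10, 9, 7, 8, 11, 5, 4, 9, 6, 1, 2, 5] sum 90, len 14
add 2: shortest ending here [3, 10, 9, 7, 8, 11, 5, 4, 9, 6, 1, 2, 5, 2] sum 82, len 14
Shortest qualifying length: 10.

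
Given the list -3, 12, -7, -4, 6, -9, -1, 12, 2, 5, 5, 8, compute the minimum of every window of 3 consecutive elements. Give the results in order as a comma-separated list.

-7, -7, -7, -9, -9, -9, -1, 2, 2, 5

Sliding a size-3 window across the 12 values:
(-3, 12, -7) → min -7
(12, -7, -4) → min -7
(-7, -4, 6) → min -7
(-4, 6, -9) → min -9
(6, -9, -1) → min -9
(-9, -1, 12) → min -9
(-1, 12, 2) → min -1
(12, 2, 5) → min 2
(2, 5, 5) → min 2
(5, 5, 8) → min 5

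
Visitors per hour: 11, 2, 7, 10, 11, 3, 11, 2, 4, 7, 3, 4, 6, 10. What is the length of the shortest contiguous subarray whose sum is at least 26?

3

Extend right; whenever the sum reaches 26, record the length and shrink from the left:
add 11: running sum 11 < 26
add 2: running sum 13 < 26
add 7: running sum 20 < 26
end 3: [11, 2, 7, 10] sum 30, len 4
end 4: [7, 10, 11] sum 28, len 3
end 5: [7, 10, 11, 3] sum 31, len 4
end 6: [10, 11, 3, 11] sum 35, len 4
end 7: [11, 3, 11, 2] sum 27, len 4
end 8: [11, 3, 11, 2, 4] sum 31, len 5
end 9: [3, 11, 2, 4, 7] sum 27, len 5
end 10: [11, 2, 4, 7, 3] sum 27, len 5
end 11: [11, 2, 4, 7, 3, 4] sum 31, len 6
end 12: [2, 4, 7, 3, 4, 6] sum 26, len 6
end 13: [7, 3, 4, 6, 10] sum 30, len 5
Shortest qualifying length: 3.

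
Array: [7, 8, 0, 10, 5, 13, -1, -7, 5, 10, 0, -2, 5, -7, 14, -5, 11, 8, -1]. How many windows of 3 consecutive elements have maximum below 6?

3

(7, 8, 0) → max 8
(8, 0, 10) → max 10
(0, 10, 5) → max 10
(10, 5, 13) → max 13
(5, 13, -1) → max 13
(13, -1, -7) → max 13
(-1, -7, 5) → max 5  < 6 ✓
(-7, 5, 10) → max 10
(5, 10, 0) → max 10
(10, 0, -2) → max 10
(0, -2, 5) → max 5  < 6 ✓
(-2, 5, -7) → max 5  < 6 ✓
(5, -7, 14) → max 14
(-7, 14, -5) → max 14
(14, -5, 11) → max 14
(-5, 11, 8) → max 11
(11, 8, -1) → max 11
3 windows satisfy the condition.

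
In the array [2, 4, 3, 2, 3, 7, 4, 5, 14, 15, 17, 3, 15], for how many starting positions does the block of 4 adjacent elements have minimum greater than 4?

(2, 4, 3, 2) → min 2
(4, 3, 2, 3) → min 2
(3, 2, 3, 7) → min 2
(2, 3, 7, 4) → min 2
(3, 7, 4, 5) → min 3
(7, 4, 5, 14) → min 4
(4, 5, 14, 15) → min 4
(5, 14, 15, 17) → min 5  > 4 ✓
(14, 15, 17, 3) → min 3
(15, 17, 3, 15) → min 3
1 window satisfy the condition.

1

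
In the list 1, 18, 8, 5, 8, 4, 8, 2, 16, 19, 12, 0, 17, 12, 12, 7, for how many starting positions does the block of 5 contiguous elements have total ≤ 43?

1 18 8 5 8 → sum 40  ≤ 43 ✓
18 8 5 8 4 → sum 43  ≤ 43 ✓
8 5 8 4 8 → sum 33  ≤ 43 ✓
5 8 4 8 2 → sum 27  ≤ 43 ✓
8 4 8 2 16 → sum 38  ≤ 43 ✓
4 8 2 16 19 → sum 49
8 2 16 19 12 → sum 57
2 16 19 12 0 → sum 49
16 19 12 0 17 → sum 64
19 12 0 17 12 → sum 60
12 0 17 12 12 → sum 53
0 17 12 12 7 → sum 48
5 windows satisfy the condition.

5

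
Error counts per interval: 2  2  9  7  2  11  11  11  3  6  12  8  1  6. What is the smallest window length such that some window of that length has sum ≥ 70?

add 2: running sum 2 < 70
add 2: running sum 4 < 70
add 9: running sum 13 < 70
add 7: running sum 20 < 70
add 2: running sum 22 < 70
add 11: running sum 33 < 70
add 11: running sum 44 < 70
add 11: running sum 55 < 70
add 3: running sum 58 < 70
add 6: running sum 64 < 70
end 10: [9, 7, 2, 11, 11, 11, 3, 6, 12] sum 72, len 9
end 11: [7, 2, 11, 11, 11, 3, 6, 12, 8] sum 71, len 9
end 12: [7, 2, 11, 11, 11, 3, 6, 12, 8, 1] sum 72, len 10
end 13: [2, 11, 11, 11, 3, 6, 12, 8, 1, 6] sum 71, len 10
Shortest qualifying length: 9.

9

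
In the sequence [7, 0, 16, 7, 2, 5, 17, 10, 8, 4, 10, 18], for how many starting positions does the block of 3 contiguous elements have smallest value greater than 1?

(7, 0, 16) → min 0
(0, 16, 7) → min 0
(16, 7, 2) → min 2  > 1 ✓
(7, 2, 5) → min 2  > 1 ✓
(2, 5, 17) → min 2  > 1 ✓
(5, 17, 10) → min 5  > 1 ✓
(17, 10, 8) → min 8  > 1 ✓
(10, 8, 4) → min 4  > 1 ✓
(8, 4, 10) → min 4  > 1 ✓
(4, 10, 18) → min 4  > 1 ✓
8 windows satisfy the condition.

8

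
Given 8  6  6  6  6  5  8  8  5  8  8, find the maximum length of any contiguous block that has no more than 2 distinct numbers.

[8] 1 distinct, len 1
[8, 6] 2 distinct, len 2
[8, 6, 6] 2 distinct, len 3
[8, 6, 6, 6] 2 distinct, len 4
[8, 6, 6, 6, 6] 2 distinct, len 5
[6, 6, 6, 6, 5] 2 distinct, len 5
[5, 8] 2 distinct, len 2
[5, 8, 8] 2 distinct, len 3
[5, 8, 8, 5] 2 distinct, len 4
[5, 8, 8, 5, 8] 2 distinct, len 5
[5, 8, 8, 5, 8, 8] 2 distinct, len 6
Longest length with ≤2 distinct: 6.

6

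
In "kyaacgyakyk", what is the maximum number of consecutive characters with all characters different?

5

[k] len 1
[k, y] len 2
[k, y, a] len 3
[a] len 1
[a, c] len 2
[a, c, g] len 3
[a, c, g, y] len 4
[c, g, y, a] len 4
[c, g, y, a, k] len 5
[a, k, y] len 3
[y, k] len 2
Longest all-distinct length: 5.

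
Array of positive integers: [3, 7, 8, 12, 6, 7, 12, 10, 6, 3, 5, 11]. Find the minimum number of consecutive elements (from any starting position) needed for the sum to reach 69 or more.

add 3: running sum 3 < 69
add 7: running sum 10 < 69
add 8: running sum 18 < 69
add 12: running sum 30 < 69
add 6: running sum 36 < 69
add 7: running sum 43 < 69
add 12: running sum 55 < 69
add 10: running sum 65 < 69
add 6: shortest ending here [3, 7, 8, 12, 6, 7, 12, 10, 6] sum 71, len 9
add 3: shortest ending here [7, 8, 12, 6, 7, 12, 10, 6, 3] sum 71, len 9
add 5: shortest ending here [8, 12, 6, 7, 12, 10, 6, 3, 5] sum 69, len 9
add 11: shortest ending here [12, 6, 7, 12, 10, 6, 3, 5, 11] sum 72, len 9
Shortest qualifying length: 9.

9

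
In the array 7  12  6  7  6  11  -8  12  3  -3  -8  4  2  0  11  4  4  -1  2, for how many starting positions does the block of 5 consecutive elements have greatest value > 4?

13

(7, 12, 6, 7, 6) → max 12  > 4 ✓
(12, 6, 7, 6, 11) → max 12  > 4 ✓
(6, 7, 6, 11, -8) → max 11  > 4 ✓
(7, 6, 11, -8, 12) → max 12  > 4 ✓
(6, 11, -8, 12, 3) → max 12  > 4 ✓
(11, -8, 12, 3, -3) → max 12  > 4 ✓
(-8, 12, 3, -3, -8) → max 12  > 4 ✓
(12, 3, -3, -8, 4) → max 12  > 4 ✓
(3, -3, -8, 4, 2) → max 4
(-3, -8, 4, 2, 0) → max 4
(-8, 4, 2, 0, 11) → max 11  > 4 ✓
(4, 2, 0, 11, 4) → max 11  > 4 ✓
(2, 0, 11, 4, 4) → max 11  > 4 ✓
(0, 11, 4, 4, -1) → max 11  > 4 ✓
(11, 4, 4, -1, 2) → max 11  > 4 ✓
13 windows satisfy the condition.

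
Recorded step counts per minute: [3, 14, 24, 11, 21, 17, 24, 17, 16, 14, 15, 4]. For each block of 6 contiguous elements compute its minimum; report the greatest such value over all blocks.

14

3 14 24 11 21 17 → min 3
14 24 11 21 17 24 → min 11
24 11 21 17 24 17 → min 11
11 21 17 24 17 16 → min 11
21 17 24 17 16 14 → min 14
17 24 17 16 14 15 → min 14
24 17 16 14 15 4 → min 4
Greatest of these is 14.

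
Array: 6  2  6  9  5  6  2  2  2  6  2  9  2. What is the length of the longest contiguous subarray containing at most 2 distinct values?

6

add 6: window [6] (1 distinct), len 1
add 2: window [6, 2] (2 distinct), len 2
add 6: window [6, 2, 6] (2 distinct), len 3
add 9: window [6, 9] (2 distinct), len 2
add 5: window [9, 5] (2 distinct), len 2
add 6: window [5, 6] (2 distinct), len 2
add 2: window [6, 2] (2 distinct), len 2
add 2: window [6, 2, 2] (2 distinct), len 3
add 2: window [6, 2, 2, 2] (2 distinct), len 4
add 6: window [6, 2, 2, 2, 6] (2 distinct), len 5
add 2: window [6, 2, 2, 2, 6, 2] (2 distinct), len 6
add 9: window [2, 9] (2 distinct), len 2
add 2: window [2, 9, 2] (2 distinct), len 3
Longest length with ≤2 distinct: 6.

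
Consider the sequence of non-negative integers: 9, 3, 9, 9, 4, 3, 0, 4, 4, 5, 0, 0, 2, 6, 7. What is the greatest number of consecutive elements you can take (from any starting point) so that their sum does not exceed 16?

Extend to the right; shrink from the left whenever the sum exceeds 16:
→ 9: sum 9, len 1
→ 3: sum 12, len 2
→ 9 (dropped 9): sum 12, len 2
→ 9 (dropped 3, 9): sum 9, len 1
→ 4: sum 13, len 2
→ 3: sum 16, len 3
→ 0: sum 16, len 4
→ 4 (dropped 9): sum 11, len 4
→ 4: sum 15, len 5
→ 5 (dropped 4): sum 16, len 5
→ 0: sum 16, len 6
→ 0: sum 16, len 7
→ 2 (dropped 3): sum 15, len 7
→ 6 (dropped 0, 4, 4): sum 13, len 5
→ 7 (dropped 5): sum 15, len 5
Longest length seen: 7.

7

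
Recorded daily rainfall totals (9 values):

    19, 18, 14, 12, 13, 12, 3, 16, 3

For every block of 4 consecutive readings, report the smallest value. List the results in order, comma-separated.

12, 12, 12, 3, 3, 3

(19, 18, 14, 12) → min 12
(18, 14, 12, 13) → min 12
(14, 12, 13, 12) → min 12
(12, 13, 12, 3) → min 3
(13, 12, 3, 16) → min 3
(12, 3, 16, 3) → min 3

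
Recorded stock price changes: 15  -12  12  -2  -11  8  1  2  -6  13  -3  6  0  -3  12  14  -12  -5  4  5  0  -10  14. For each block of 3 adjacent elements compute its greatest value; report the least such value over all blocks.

2

[15, -12, 12] → max 15
[-12, 12, -2] → max 12
[12, -2, -11] → max 12
[-2, -11, 8] → max 8
[-11, 8, 1] → max 8
[8, 1, 2] → max 8
[1, 2, -6] → max 2
[2, -6, 13] → max 13
[-6, 13, -3] → max 13
[13, -3, 6] → max 13
[-3, 6, 0] → max 6
[6, 0, -3] → max 6
[0, -3, 12] → max 12
[-3, 12, 14] → max 14
[12, 14, -12] → max 14
[14, -12, -5] → max 14
[-12, -5, 4] → max 4
[-5, 4, 5] → max 5
[4, 5, 0] → max 5
[5, 0, -10] → max 5
[0, -10, 14] → max 14
Least of these is 2.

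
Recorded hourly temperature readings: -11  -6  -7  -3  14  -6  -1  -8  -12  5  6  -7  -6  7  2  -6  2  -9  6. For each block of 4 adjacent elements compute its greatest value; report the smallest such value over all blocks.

-3

[-11, -6, -7, -3] → max -3
[-6, -7, -3, 14] → max 14
[-7, -3, 14, -6] → max 14
[-3, 14, -6, -1] → max 14
[14, -6, -1, -8] → max 14
[-6, -1, -8, -12] → max -1
[-1, -8, -12, 5] → max 5
[-8, -12, 5, 6] → max 6
[-12, 5, 6, -7] → max 6
[5, 6, -7, -6] → max 6
[6, -7, -6, 7] → max 7
[-7, -6, 7, 2] → max 7
[-6, 7, 2, -6] → max 7
[7, 2, -6, 2] → max 7
[2, -6, 2, -9] → max 2
[-6, 2, -9, 6] → max 6
Smallest of these is -3.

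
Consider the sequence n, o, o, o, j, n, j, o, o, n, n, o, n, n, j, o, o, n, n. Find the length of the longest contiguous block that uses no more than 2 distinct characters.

add n: window [n] (1 distinct), len 1
add o: window [n, o] (2 distinct), len 2
add o: window [n, o, o] (2 distinct), len 3
add o: window [n, o, o, o] (2 distinct), len 4
add j: window [o, o, o, j] (2 distinct), len 4
add n: window [j, n] (2 distinct), len 2
add j: window [j, n, j] (2 distinct), len 3
add o: window [j, o] (2 distinct), len 2
add o: window [j, o, o] (2 distinct), len 3
add n: window [o, o, n] (2 distinct), len 3
add n: window [o, o, n, n] (2 distinct), len 4
add o: window [o, o, n, n, o] (2 distinct), len 5
add n: window [o, o, n, n, o, n] (2 distinct), len 6
add n: window [o, o, n, n, o, n, n] (2 distinct), len 7
add j: window [n, n, j] (2 distinct), len 3
add o: window [j, o] (2 distinct), len 2
add o: window [j, o, o] (2 distinct), len 3
add n: window [o, o, n] (2 distinct), len 3
add n: window [o, o, n, n] (2 distinct), len 4
Longest length with ≤2 distinct: 7.

7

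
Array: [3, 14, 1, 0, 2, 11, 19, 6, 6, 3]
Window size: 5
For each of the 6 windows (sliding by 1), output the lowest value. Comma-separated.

(3, 14, 1, 0, 2) → min 0
(14, 1, 0, 2, 11) → min 0
(1, 0, 2, 11, 19) → min 0
(0, 2, 11, 19, 6) → min 0
(2, 11, 19, 6, 6) → min 2
(11, 19, 6, 6, 3) → min 3

0, 0, 0, 0, 2, 3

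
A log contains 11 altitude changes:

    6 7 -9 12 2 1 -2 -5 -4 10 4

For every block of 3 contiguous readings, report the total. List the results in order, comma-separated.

4, 10, 5, 15, 1, -6, -11, 1, 10

Sliding a size-3 window across the 11 values:
(6, 7, -9) → sum 4
(7, -9, 12) → sum 10
(-9, 12, 2) → sum 5
(12, 2, 1) → sum 15
(2, 1, -2) → sum 1
(1, -2, -5) → sum -6
(-2, -5, -4) → sum -11
(-5, -4, 10) → sum 1
(-4, 10, 4) → sum 10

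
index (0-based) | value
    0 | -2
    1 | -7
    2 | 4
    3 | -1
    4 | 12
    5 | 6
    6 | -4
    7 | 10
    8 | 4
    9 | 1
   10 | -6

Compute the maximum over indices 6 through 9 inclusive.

10

Elements at indices 6..9: -4, 10, 4, 1
max(-4, 10, 4, 1) = 10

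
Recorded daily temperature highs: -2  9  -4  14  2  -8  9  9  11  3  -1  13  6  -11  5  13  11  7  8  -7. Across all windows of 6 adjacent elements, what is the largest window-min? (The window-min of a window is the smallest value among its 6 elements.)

(-2, 9, -4, 14, 2, -8) → min -8
(9, -4, 14, 2, -8, 9) → min -8
(-4, 14, 2, -8, 9, 9) → min -8
(14, 2, -8, 9, 9, 11) → min -8
(2, -8, 9, 9, 11, 3) → min -8
(-8, 9, 9, 11, 3, -1) → min -8
(9, 9, 11, 3, -1, 13) → min -1
(9, 11, 3, -1, 13, 6) → min -1
(11, 3, -1, 13, 6, -11) → min -11
(3, -1, 13, 6, -11, 5) → min -11
(-1, 13, 6, -11, 5, 13) → min -11
(13, 6, -11, 5, 13, 11) → min -11
(6, -11, 5, 13, 11, 7) → min -11
(-11, 5, 13, 11, 7, 8) → min -11
(5, 13, 11, 7, 8, -7) → min -7
Largest of these is -1.

-1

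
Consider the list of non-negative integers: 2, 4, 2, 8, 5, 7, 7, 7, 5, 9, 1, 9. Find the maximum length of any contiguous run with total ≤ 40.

7

add 2: [2] sum 2, len 1
add 4: [2, 4] sum 6, len 2
add 2: [2, 4, 2] sum 8, len 3
add 8: [2, 4, 2, 8] sum 16, len 4
add 5: [2, 4, 2, 8, 5] sum 21, len 5
add 7: [2, 4, 2, 8, 5, 7] sum 28, len 6
add 7: [2, 4, 2, 8, 5, 7, 7] sum 35, len 7
add 7: [4, 2, 8, 5, 7, 7, 7] sum 40, len 7
add 5: [8, 5, 7, 7, 7, 5] sum 39, len 6
add 9: [5, 7, 7, 7, 5, 9] sum 40, len 6
add 1: [7, 7, 7, 5, 9, 1] sum 36, len 6
add 9: [7, 7, 5, 9, 1, 9] sum 38, len 6
Longest length seen: 7.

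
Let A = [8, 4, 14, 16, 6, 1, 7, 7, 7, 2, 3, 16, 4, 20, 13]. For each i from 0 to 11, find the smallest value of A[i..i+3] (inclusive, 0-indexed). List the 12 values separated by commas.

4, 4, 1, 1, 1, 1, 2, 2, 2, 2, 3, 4

8 4 14 16 → min 4
4 14 16 6 → min 4
14 16 6 1 → min 1
16 6 1 7 → min 1
6 1 7 7 → min 1
1 7 7 7 → min 1
7 7 7 2 → min 2
7 7 2 3 → min 2
7 2 3 16 → min 2
2 3 16 4 → min 2
3 16 4 20 → min 3
16 4 20 13 → min 4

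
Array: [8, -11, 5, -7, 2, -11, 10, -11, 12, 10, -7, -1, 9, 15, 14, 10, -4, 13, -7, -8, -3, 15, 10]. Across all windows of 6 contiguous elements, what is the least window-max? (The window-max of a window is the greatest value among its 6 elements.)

8

8 -11 5 -7 2 -11 → max 8
-11 5 -7 2 -11 10 → max 10
5 -7 2 -11 10 -11 → max 10
-7 2 -11 10 -11 12 → max 12
2 -11 10 -11 12 10 → max 12
-11 10 -11 12 10 -7 → max 12
10 -11 12 10 -7 -1 → max 12
-11 12 10 -7 -1 9 → max 12
12 10 -7 -1 9 15 → max 15
10 -7 -1 9 15 14 → max 15
-7 -1 9 15 14 10 → max 15
-1 9 15 14 10 -4 → max 15
9 15 14 10 -4 13 → max 15
15 14 10 -4 13 -7 → max 15
14 10 -4 13 -7 -8 → max 14
10 -4 13 -7 -8 -3 → max 13
-4 13 -7 -8 -3 15 → max 15
13 -7 -8 -3 15 10 → max 15
Least of these is 8.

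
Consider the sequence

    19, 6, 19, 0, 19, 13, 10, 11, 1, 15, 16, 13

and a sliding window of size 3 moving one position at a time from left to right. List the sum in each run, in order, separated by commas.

44, 25, 38, 32, 42, 34, 22, 27, 32, 44

Sliding a size-3 window across the 12 values:
19 6 19 → sum 44
6 19 0 → sum 25
19 0 19 → sum 38
0 19 13 → sum 32
19 13 10 → sum 42
13 10 11 → sum 34
10 11 1 → sum 22
11 1 15 → sum 27
1 15 16 → sum 32
15 16 13 → sum 44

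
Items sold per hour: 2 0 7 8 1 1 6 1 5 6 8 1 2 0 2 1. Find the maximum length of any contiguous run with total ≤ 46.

→ 2: sum 2, len 1
→ 0: sum 2, len 2
→ 7: sum 9, len 3
→ 8: sum 17, len 4
→ 1: sum 18, len 5
→ 1: sum 19, len 6
→ 6: sum 25, len 7
→ 1: sum 26, len 8
→ 5: sum 31, len 9
→ 6: sum 37, len 10
→ 8: sum 45, len 11
→ 1: sum 46, len 12
→ 2 (dropped 2): sum 46, len 12
→ 0: sum 46, len 13
→ 2 (dropped 0, 7): sum 41, len 12
→ 1: sum 42, len 13
Longest length seen: 13.

13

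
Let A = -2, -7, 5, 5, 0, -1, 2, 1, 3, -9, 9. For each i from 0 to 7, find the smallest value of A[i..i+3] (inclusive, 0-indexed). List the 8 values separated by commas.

Sliding a size-4 window across the 11 values:
[-2, -7, 5, 5] → min -7
[-7, 5, 5, 0] → min -7
[5, 5, 0, -1] → min -1
[5, 0, -1, 2] → min -1
[0, -1, 2, 1] → min -1
[-1, 2, 1, 3] → min -1
[2, 1, 3, -9] → min -9
[1, 3, -9, 9] → min -9

-7, -7, -1, -1, -1, -1, -9, -9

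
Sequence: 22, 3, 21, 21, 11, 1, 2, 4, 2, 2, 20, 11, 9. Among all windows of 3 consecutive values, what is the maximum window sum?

22 3 21 → sum 46
3 21 21 → sum 45
21 21 11 → sum 53
21 11 1 → sum 33
11 1 2 → sum 14
1 2 4 → sum 7
2 4 2 → sum 8
4 2 2 → sum 8
2 2 20 → sum 24
2 20 11 → sum 33
20 11 9 → sum 40
Maximum of these is 53.

53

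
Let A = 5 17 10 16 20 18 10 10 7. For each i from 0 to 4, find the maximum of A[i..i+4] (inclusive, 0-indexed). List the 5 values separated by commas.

5 17 10 16 20 → max 20
17 10 16 20 18 → max 20
10 16 20 18 10 → max 20
16 20 18 10 10 → max 20
20 18 10 10 7 → max 20

20, 20, 20, 20, 20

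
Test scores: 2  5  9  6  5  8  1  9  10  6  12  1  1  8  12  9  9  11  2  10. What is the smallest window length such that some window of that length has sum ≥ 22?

add 2: running sum 2 < 22
add 5: running sum 7 < 22
add 9: running sum 16 < 22
end 3: [2, 5, 9, 6] sum 22, len 4
end 4: [5, 9, 6, 5] sum 25, len 4
end 5: [9, 6, 5, 8] sum 28, len 4
end 6: [9, 6, 5, 8, 1] sum 29, len 5
end 7: [5, 8, 1, 9] sum 23, len 4
end 8: [8, 1, 9, 10] sum 28, len 4
end 9: [9, 10, 6] sum 25, len 3
end 10: [10, 6, 12] sum 28, len 3
end 11: [10, 6, 12, 1] sum 29, len 4
end 12: [10, 6, 12, 1, 1] sum 30, len 5
end 13: [12, 1, 1, 8] sum 22, len 4
end 14: [1, 1, 8, 12] sum 22, len 4
end 15: [8, 12, 9] sum 29, len 3
end 16: [12, 9, 9] sum 30, len 3
end 17: [9, 9, 11] sum 29, len 3
end 18: [9, 11, 2] sum 22, len 3
end 19: [11, 2, 10] sum 23, len 3
Shortest qualifying length: 3.

3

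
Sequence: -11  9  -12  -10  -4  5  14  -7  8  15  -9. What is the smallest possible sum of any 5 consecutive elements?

-28

-11 9 -12 -10 -4 → sum -28
9 -12 -10 -4 5 → sum -12
-12 -10 -4 5 14 → sum -7
-10 -4 5 14 -7 → sum -2
-4 5 14 -7 8 → sum 16
5 14 -7 8 15 → sum 35
14 -7 8 15 -9 → sum 21
Smallest of these is -28.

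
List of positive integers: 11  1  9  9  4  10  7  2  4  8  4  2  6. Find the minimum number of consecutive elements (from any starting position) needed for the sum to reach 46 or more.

add 11: running sum 11 < 46
add 1: running sum 12 < 46
add 9: running sum 21 < 46
add 9: running sum 30 < 46
add 4: running sum 34 < 46
add 10: running sum 44 < 46
end 6: [11, 1, 9, 9, 4, 10, 7] sum 51, len 7
end 7: [11, 1, 9, 9, 4, 10, 7, 2] sum 53, len 8
end 8: [1, 9, 9, 4, 10, 7, 2, 4] sum 46, len 8
end 9: [9, 9, 4, 10, 7, 2, 4, 8] sum 53, len 8
end 10: [9, 4, 10, 7, 2, 4, 8, 4] sum 48, len 8
end 11: [9, 4, 10, 7, 2, 4, 8, 4, 2] sum 50, len 9
end 12: [4, 10, 7, 2, 4, 8, 4, 2, 6] sum 47, len 9
Shortest qualifying length: 7.

7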